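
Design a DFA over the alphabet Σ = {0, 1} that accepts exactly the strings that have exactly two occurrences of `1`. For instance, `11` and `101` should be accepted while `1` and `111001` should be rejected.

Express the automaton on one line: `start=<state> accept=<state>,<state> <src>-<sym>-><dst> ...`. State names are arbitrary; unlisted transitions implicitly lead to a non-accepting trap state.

start=A accept=C A-0->A A-1->B B-0->B B-1->C C-0->C C-1->D D-0->D D-1->D

Only the number of `1`s matters, and only up to 3. Make a chain A → B → C → D advanced by each `1` (with D absorbing); every other symbol self-loops. The accepting set is {C}.
       0  1 
>  A   A  B 
   B   B  C 
 * C   C  D 
   D   D  D 
(> = start, * = accepting)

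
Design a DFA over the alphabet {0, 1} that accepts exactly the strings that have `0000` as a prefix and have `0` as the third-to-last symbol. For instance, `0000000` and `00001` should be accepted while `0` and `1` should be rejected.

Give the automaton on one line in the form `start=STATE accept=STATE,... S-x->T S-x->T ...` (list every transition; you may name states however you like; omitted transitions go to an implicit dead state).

start=q0 accept=q5,q6,q7,q8 q0-0->q1 q0-1->q2 q1-0->q3 q1-1->q2 q2-0->q2 q2-1->q2 q3-0->q4 q3-1->q2 q4-0->q5 q4-1->q2 q5-0->q5 q5-1->q6 q6-0->q7 q6-1->q8 q7-0->q9 q7-1->q10 q8-0->q11 q8-1->q12 q9-0->q5 q9-1->q6 q10-0->q7 q10-1->q8 q11-0->q9 q11-1->q10 q12-0->q11 q12-1->q12

Run two small machines in parallel and take their product. The first has 6 states tracking whether the input so far still matches the prefix `0000`; the second has 15 states tracking the last 3 symbols read. A product state is a pair (one from each), accepting exactly when both do. After merging equivalent states the machine shrinks.
With 13 states:
          0    1  
>  q0     q1   q2 
   q1     q3   q2 
   q2     q2   q2 
   q3     q4   q2 
   q4     q5   q2 
 * q5     q5   q6 
 * q6     q7   q8 
 * q7     q9  q10 
 * q8    q11  q12 
   q9     q5   q6 
   q10    q7   q8 
   q11    q9  q10 
   q12   q11  q12 
(> = start, * = accepting)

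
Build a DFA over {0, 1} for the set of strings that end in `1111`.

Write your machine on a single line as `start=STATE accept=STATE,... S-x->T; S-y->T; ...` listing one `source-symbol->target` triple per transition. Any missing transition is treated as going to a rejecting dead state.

Let each state record the length of the longest suffix of the input read so far that is also a prefix of `1111`. B means the last symbol is `1`; C means the last 2 symbols are `11`; D means the last 3 symbols are `111`; E means the last 4 symbols are `1111`. Accept only at E, where the string currently ends in `1111`.
5 states suffice.
       0  1 
>  A   A  B 
   B   A  C 
   C   A  D 
   D   A  E 
 * E   A  E 
(> = start, * = accepting)

start=A; accept=E; A-0->A; A-1->B; B-0->A; B-1->C; C-0->A; C-1->D; D-0->A; D-1->E; E-0->A; E-1->E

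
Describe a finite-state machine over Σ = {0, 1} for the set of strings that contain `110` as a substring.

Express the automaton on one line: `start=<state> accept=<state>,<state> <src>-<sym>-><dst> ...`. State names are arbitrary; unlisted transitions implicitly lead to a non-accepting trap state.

start=q0 accept=q3 q0-0->q0 q0-1->q1 q1-0->q0 q1-1->q2 q2-0->q3 q2-1->q2 q3-0->q3 q3-1->q3

Track how much of `110` has been matched so far: state q0 is no progress, q3 is the absorbing accept state reached once `110` has occurred. Intermediate states record partial matches; on a mismatch, fall back to the longest reusable overlap.
        0   1  
>  q0   q0  q1 
   q1   q0  q2 
   q2   q3  q2 
 * q3   q3  q3 
(> = start, * = accepting)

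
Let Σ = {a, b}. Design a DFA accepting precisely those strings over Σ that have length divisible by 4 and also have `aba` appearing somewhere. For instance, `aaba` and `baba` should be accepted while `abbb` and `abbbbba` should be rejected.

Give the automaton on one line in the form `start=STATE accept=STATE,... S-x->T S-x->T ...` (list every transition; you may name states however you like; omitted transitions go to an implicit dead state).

start=q0 accept=q12 q0-a->q1 q0-b->q2 q1-a->q3 q1-b->q4 q2-a->q3 q2-b->q5 q3-a->q6 q3-b->q7 q4-a->q8 q4-b->q9 q5-a->q6 q5-b->q9 q6-a->q10 q6-b->q11 q7-a->q12 q7-b->q0 q8-a->q12 q8-b->q12 q9-a->q10 q9-b->q0 q10-a->q1 q10-b->q13 q11-a->q14 q11-b->q2 q12-a->q14 q12-b->q14 q13-a->q15 q13-b->q5 q14-a->q15 q14-b->q15 q15-a->q8 q15-b->q8

Handle the two conditions separately and then intersect. The first has 4 states tracking the input length modulo 4; the second has 4 states tracking whether and how much of `aba` has been seen. A product state is a pair (one from each), accepting exactly when both do.
With 16 states:
          a    b  
>  q0     q1   q2 
   q1     q3   q4 
   q2     q3   q5 
   q3     q6   q7 
   q4     q8   q9 
   q5     q6   q9 
   q6    q10  q11 
   q7    q12   q0 
   q8    q12  q12 
   q9    q10   q0 
   q10    q1  q13 
   q11   q14   q2 
 * q12   q14  q14 
   q13   q15   q5 
   q14   q15  q15 
   q15    q8   q8 
(> = start, * = accepting)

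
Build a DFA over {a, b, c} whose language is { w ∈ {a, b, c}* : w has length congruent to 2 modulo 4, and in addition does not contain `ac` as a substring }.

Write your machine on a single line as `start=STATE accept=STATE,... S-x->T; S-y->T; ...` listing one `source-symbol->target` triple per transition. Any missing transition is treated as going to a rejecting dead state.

Handle the two conditions separately and then intersect. One (4 states) tracks the input length modulo 4; the other (3 states) tracks partial matches of the forbidden pattern `ac`. Each combined state is a pair, one component from each; accept when both components accept. Minimizing collapses redundant product states.
A 9-state machine:
        a   b   c  
>  q0   q1  q2  q2 
   q1   q3  q4  q5 
   q2   q3  q4  q4 
 * q3   q6  q7  q5 
 * q4   q6  q7  q7 
   q5   q5  q5  q5 
   q6   q8  q0  q5 
   q7   q8  q0  q0 
   q8   q1  q2  q5 
(> = start, * = accepting)

start=q0; accept=q3,q4; q0-a->q1; q0-b->q2; q0-c->q2; q1-a->q3; q1-b->q4; q1-c->q5; q2-a->q3; q2-b->q4; q2-c->q4; q3-a->q6; q3-b->q7; q3-c->q5; q4-a->q6; q4-b->q7; q4-c->q7; q5-a->q5; q5-b->q5; q5-c->q5; q6-a->q8; q6-b->q0; q6-c->q5; q7-a->q8; q7-b->q0; q7-c->q0; q8-a->q1; q8-b->q2; q8-c->q5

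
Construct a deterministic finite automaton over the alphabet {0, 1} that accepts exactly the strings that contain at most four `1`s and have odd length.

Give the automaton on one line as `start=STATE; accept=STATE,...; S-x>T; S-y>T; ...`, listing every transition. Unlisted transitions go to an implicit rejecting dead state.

start=q0; accept=q1,q2,q5,q6,q9; q0-0>q1; q0-1>q2; q1-0>q0; q1-1>q3; q2-0>q3; q2-1>q4; q3-0>q2; q3-1>q5; q4-0>q5; q4-1>q6; q5-0>q4; q5-1>q7; q6-0>q7; q6-1>q8; q7-0>q6; q7-1>q9; q8-0>q9; q8-1>q10; q9-0>q8; q9-1>q10; q10-0>q10; q10-1>q10

Build one automaton per condition and run them in lockstep. One (6 states) tracks the count of `1`s, saturating at 5; the other (2 states) tracks the input length modulo 2. Each combined state is a pair, one component from each; accept when both components accept. After merging equivalent states the machine shrinks.
          0    1  
>  q0     q1   q2 
 * q1     q0   q3 
 * q2     q3   q4 
   q3     q2   q5 
   q4     q5   q6 
 * q5     q4   q7 
 * q6     q7   q8 
   q7     q6   q9 
   q8     q9  q10 
 * q9     q8  q10 
   q10   q10  q10 
(> = start, * = accepting)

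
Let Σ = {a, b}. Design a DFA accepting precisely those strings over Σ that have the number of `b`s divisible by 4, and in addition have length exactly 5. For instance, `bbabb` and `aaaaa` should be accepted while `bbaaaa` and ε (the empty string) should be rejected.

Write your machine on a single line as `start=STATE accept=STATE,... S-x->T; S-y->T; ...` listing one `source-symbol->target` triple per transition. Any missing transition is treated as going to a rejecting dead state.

start=q0; accept=q12; q0-a->q1; q0-b->q2; q1-a->q3; q1-b->q4; q2-a->q4; q2-b->q5; q3-a->q6; q3-b->q7; q4-a->q7; q4-b->q8; q5-a->q8; q5-b->q9; q6-a->q10; q6-b->q7; q7-a->q7; q7-b->q7; q8-a->q7; q8-b->q11; q9-a->q11; q9-b->q10; q10-a->q12; q10-b->q7; q11-a->q7; q11-b->q12; q12-a->q7; q12-b->q7

Handle the two conditions separately and then intersect. One (4 states) tracks the count of `b`s modulo 4; the other (7 states) tracks the input length, saturating at 6. Each combined state is a pair, one component from each; accept when both components accept. Equivalent product states are then merged.
13 states suffice.
          a    b  
>  q0     q1   q2 
   q1     q3   q4 
   q2     q4   q5 
   q3     q6   q7 
   q4     q7   q8 
   q5     q8   q9 
   q6    q10   q7 
   q7     q7   q7 
   q8     q7  q11 
   q9    q11  q10 
   q10   q12   q7 
   q11    q7  q12 
 * q12    q7   q7 
(> = start, * = accepting)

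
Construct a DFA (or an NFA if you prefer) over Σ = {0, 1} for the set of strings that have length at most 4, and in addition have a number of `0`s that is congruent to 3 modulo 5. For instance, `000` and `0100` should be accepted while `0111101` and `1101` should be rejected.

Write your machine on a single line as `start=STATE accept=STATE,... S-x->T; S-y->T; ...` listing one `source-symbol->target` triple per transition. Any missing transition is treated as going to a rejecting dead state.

start=s0; accept=s6,s11; s0-0->s1; s0-1->s2; s1-0->s3; s1-1->s4; s2-0->s4; s2-1->s5; s3-0->s6; s3-1->s7; s4-0->s7; s4-1->s8; s5-0->s8; s5-1->s9; s6-0->s10; s6-1->s11; s7-0->s11; s7-1->s12; s8-0->s12; s8-1->s13; s9-0->s13; s9-1->s14; s10-0->s15; s10-1->s16; s11-0->s16; s11-1->s17; s12-0->s17; s12-1->s18; s13-0->s18; s13-1->s19; s14-0->s19; s14-1->s15; s15-0->s19; s15-1->s15; s16-0->s15; s16-1->s16; s17-0->s16; s17-1->s17; s18-0->s17; s18-1->s18; s19-0->s18; s19-1->s19

Handle the two conditions separately and then intersect. The first has 6 states tracking the input length, saturating at 5; the second has 5 states tracking the count of `0`s modulo 5. A product state is a pair (one from each), accepting exactly when both do.
With 20 states:
          0    1  
>  s0     s1   s2 
   s1     s3   s4 
   s2     s4   s5 
   s3     s6   s7 
   s4     s7   s8 
   s5     s8   s9 
 * s6    s10  s11 
   s7    s11  s12 
   s8    s12  s13 
   s9    s13  s14 
   s10   s15  s16 
 * s11   s16  s17 
   s12   s17  s18 
   s13   s18  s19 
   s14   s19  s15 
   s15   s19  s15 
   s16   s15  s16 
   s17   s16  s17 
   s18   s17  s18 
   s19   s18  s19 
(> = start, * = accepting)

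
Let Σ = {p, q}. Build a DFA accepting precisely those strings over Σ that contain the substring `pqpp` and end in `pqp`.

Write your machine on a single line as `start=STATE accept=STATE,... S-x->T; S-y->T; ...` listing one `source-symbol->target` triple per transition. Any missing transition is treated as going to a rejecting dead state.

start=s0; accept=s6; s0-p->s1; s0-q->s0; s1-p->s1; s1-q->s2; s2-p->s3; s2-q->s0; s3-p->s4; s3-q->s2; s4-p->s4; s4-q->s5; s5-p->s6; s5-q->s7; s6-p->s4; s6-q->s5; s7-p->s4; s7-q->s7

Run two small machines in parallel and take their product. The first has 5 states tracking whether and how much of `pqpp` has been seen; the second has 4 states tracking how much of the suffix `pqp` has currently been matched. A product state is a pair (one from each), accepting exactly when both do.
An 8-state machine:
        p   q  
>  s0   s1  s0 
   s1   s1  s2 
   s2   s3  s0 
   s3   s4  s2 
   s4   s4  s5 
   s5   s6  s7 
 * s6   s4  s5 
   s7   s4  s7 
(> = start, * = accepting)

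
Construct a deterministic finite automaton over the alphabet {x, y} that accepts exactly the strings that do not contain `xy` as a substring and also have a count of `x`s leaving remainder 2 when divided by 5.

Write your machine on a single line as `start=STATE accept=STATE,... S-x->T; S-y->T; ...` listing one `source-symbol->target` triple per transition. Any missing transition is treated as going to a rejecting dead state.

start=q0; accept=q2; q0-x->q1; q0-y->q0; q1-x->q2; q1-y->q3; q2-x->q4; q2-y->q5; q3-x->q5; q3-y->q3; q4-x->q6; q4-y->q7; q5-x->q7; q5-y->q5; q6-x->q8; q6-y->q9; q7-x->q9; q7-y->q7; q8-x->q1; q8-y->q10; q9-x->q10; q9-y->q9; q10-x->q3; q10-y->q10

Build one automaton per condition and run them in lockstep. The first has 3 states tracking partial matches of the forbidden pattern `xy`; the second has 5 states tracking the count of `x`s modulo 5. A product state is a pair (one from each), accepting exactly when both do.
          x    y  
>  q0     q1   q0 
   q1     q2   q3 
 * q2     q4   q5 
   q3     q5   q3 
   q4     q6   q7 
   q5     q7   q5 
   q6     q8   q9 
   q7     q9   q7 
   q8     q1  q10 
   q9    q10   q9 
   q10    q3  q10 
(> = start, * = accepting)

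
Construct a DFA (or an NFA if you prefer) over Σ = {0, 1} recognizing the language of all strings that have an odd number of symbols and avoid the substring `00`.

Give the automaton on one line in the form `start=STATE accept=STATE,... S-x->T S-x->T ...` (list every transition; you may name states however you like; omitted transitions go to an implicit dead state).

start=q0 accept=q1,q2 q0-0->q1 q0-1->q2 q1-0->q3 q1-1->q0 q2-0->q4 q2-1->q0 q3-0->q5 q3-1->q5 q4-0->q5 q4-1->q2 q5-0->q3 q5-1->q3

Handle the two conditions separately and then intersect. The first has 2 states tracking the input length modulo 2; the second has 3 states tracking partial matches of the forbidden pattern `00`. A product state is a pair (one from each), accepting exactly when both do.
6 states suffice.
        0   1  
>  q0   q1  q2 
 * q1   q3  q0 
 * q2   q4  q0 
   q3   q5  q5 
   q4   q5  q2 
   q5   q3  q3 
(> = start, * = accepting)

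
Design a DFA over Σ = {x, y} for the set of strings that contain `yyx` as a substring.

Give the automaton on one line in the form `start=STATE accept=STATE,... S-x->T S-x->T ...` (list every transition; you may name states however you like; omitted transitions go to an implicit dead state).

start=S0 accept=S3 S0-x->S0 S0-y->S1 S1-x->S0 S1-y->S2 S2-x->S3 S2-y->S2 S3-x->S3 S3-y->S3

Track how much of `yyx` has been matched so far: state S0 is no progress, S3 is the absorbing accept state reached once `yyx` has occurred. Intermediate states record partial matches; on a mismatch, fall back to the longest reusable overlap.
With 4 states:
        x   y  
>  S0   S0  S1 
   S1   S0  S2 
   S2   S3  S2 
 * S3   S3  S3 
(> = start, * = accepting)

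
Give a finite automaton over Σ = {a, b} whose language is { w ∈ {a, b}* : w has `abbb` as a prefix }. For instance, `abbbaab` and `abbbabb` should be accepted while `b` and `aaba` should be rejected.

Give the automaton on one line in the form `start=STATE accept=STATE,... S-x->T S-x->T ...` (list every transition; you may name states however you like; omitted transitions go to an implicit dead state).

start=q0 accept=q4 q0-a->q1 q0-b->q5 q1-a->q5 q1-b->q2 q2-a->q5 q2-b->q3 q3-a->q5 q3-b->q4 q4-a->q4 q4-b->q4 q5-a->q5 q5-b->q5

Check the first 4 symbols one by one: q0 through q3 record how many have matched `abbb` so far; any wrong symbol goes to the dead state q5. After all 4 match we enter the accepting sink q4.
A 6-state machine:
        a   b  
>  q0   q1  q5 
   q1   q5  q2 
   q2   q5  q3 
   q3   q5  q4 
 * q4   q4  q4 
   q5   q5  q5 
(> = start, * = accepting)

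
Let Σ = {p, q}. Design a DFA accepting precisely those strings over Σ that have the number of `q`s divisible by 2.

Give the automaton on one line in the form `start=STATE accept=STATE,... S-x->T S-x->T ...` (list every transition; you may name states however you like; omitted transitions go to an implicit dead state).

The only thing that matters is how many `q`s have appeared, reduced mod 2. Use one state per residue: A for 0, …, B for 1. Reading `q` moves to the next residue; anything else stays put. A is accepting.
With 2 states:
       p  q 
>* A   A  B 
   B   B  A 
(> = start, * = accepting)

start=A accept=A A-p->A A-q->B B-p->B B-q->A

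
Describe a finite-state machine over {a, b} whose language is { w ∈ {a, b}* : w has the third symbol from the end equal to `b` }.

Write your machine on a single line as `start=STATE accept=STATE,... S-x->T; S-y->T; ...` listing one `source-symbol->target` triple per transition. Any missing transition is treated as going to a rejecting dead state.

start=s0; accept=s11,s12,s13,s14; s0-a->s1; s0-b->s2; s1-a->s3; s1-b->s4; s2-a->s5; s2-b->s6; s3-a->s7; s3-b->s8; s4-a->s9; s4-b->s10; s5-a->s11; s5-b->s12; s6-a->s13; s6-b->s14; s7-a->s7; s7-b->s8; s8-a->s9; s8-b->s10; s9-a->s11; s9-b->s12; s10-a->s13; s10-b->s14; s11-a->s7; s11-b->s8; s12-a->s9; s12-b->s10; s13-a->s11; s13-b->s12; s14-a->s13; s14-b->s14

A DFA must remember the last 3 symbols (since which symbol is third-to-last isn't known until the input ends). Use one state per possible window of the last ≤3 symbols; accept from those whose window starts with `b`.
          a    b  
>  s0     s1   s2 
   s1     s3   s4 
   s2     s5   s6 
   s3     s7   s8 
   s4     s9  s10 
   s5    s11  s12 
   s6    s13  s14 
   s7     s7   s8 
   s8     s9  s10 
   s9    s11  s12 
   s10   s13  s14 
 * s11    s7   s8 
 * s12    s9  s10 
 * s13   s11  s12 
 * s14   s13  s14 
(> = start, * = accepting)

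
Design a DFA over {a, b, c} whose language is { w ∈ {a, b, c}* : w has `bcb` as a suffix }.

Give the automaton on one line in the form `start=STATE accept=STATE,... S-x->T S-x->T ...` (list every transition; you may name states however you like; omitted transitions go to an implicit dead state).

Remember how much of `bcb` the current input suffix matches. State s0 means no match yet; s1 means the last symbol is `b`; s2 means the last 2 symbols are `bc`; s3 means the last 3 symbols are `bcb`. Only s3 accepts. On a mismatch, fall back to the longest proper suffix that is still a prefix of `bcb`.
With 4 states:
        a   b   c  
>  s0   s0  s1  s0 
   s1   s0  s1  s2 
   s2   s0  s3  s0 
 * s3   s0  s1  s2 
(> = start, * = accepting)

start=s0 accept=s3 s0-a->s0 s0-b->s1 s0-c->s0 s1-a->s0 s1-b->s1 s1-c->s2 s2-a->s0 s2-b->s3 s2-c->s0 s3-a->s0 s3-b->s1 s3-c->s2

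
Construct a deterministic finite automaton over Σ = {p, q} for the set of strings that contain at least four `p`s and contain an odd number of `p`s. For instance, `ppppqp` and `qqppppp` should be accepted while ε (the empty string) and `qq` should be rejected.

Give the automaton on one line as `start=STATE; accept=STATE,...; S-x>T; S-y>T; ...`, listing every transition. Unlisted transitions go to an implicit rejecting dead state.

Build one automaton per condition and run them in lockstep. The first has 6 states tracking the count of `p`s, saturating at 5; the second has 2 states tracking the count of `p`s modulo 2. A product state is a pair (one from each), accepting exactly when both do.
With 7 states:
        p   q  
>  S0   S1  S0 
   S1   S2  S1 
   S2   S3  S2 
   S3   S4  S3 
   S4   S5  S4 
 * S5   S6  S5 
   S6   S5  S6 
(> = start, * = accepting)

start=S0; accept=S5; S0-p>S1; S0-q>S0; S1-p>S2; S1-q>S1; S2-p>S3; S2-q>S2; S3-p>S4; S3-q>S3; S4-p>S5; S4-q>S4; S5-p>S6; S5-q>S5; S6-p>S5; S6-q>S6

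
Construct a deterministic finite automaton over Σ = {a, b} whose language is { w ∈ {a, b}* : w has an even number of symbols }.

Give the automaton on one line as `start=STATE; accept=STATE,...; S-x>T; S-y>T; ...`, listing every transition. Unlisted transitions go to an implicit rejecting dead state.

Count input length modulo 2: every symbol advances one step around the cycle S0 → S1 → S0. Accept at S0.
2 states suffice.
        a   b  
>* S0   S1  S1 
   S1   S0  S0 
(> = start, * = accepting)

start=S0; accept=S0; S0-a>S1; S0-b>S1; S1-a>S0; S1-b>S0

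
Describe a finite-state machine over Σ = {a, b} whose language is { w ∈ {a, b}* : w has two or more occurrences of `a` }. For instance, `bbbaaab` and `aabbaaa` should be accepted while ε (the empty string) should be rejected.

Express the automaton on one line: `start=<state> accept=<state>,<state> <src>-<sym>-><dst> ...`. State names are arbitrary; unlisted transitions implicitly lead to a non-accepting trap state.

Count `a`s, saturating at 3: states q0 through q2 mean 0 through 2 `a`s seen; q3 means more than 2. Each `a` increments (capped at q3); other symbols loop. Accept from {q2, q3}.
4 states suffice.
        a   b  
>  q0   q1  q0 
   q1   q2  q1 
 * q2   q3  q2 
 * q3   q3  q3 
(> = start, * = accepting)

start=q0 accept=q2,q3 q0-a->q1 q0-b->q0 q1-a->q2 q1-b->q1 q2-a->q3 q2-b->q2 q3-a->q3 q3-b->q3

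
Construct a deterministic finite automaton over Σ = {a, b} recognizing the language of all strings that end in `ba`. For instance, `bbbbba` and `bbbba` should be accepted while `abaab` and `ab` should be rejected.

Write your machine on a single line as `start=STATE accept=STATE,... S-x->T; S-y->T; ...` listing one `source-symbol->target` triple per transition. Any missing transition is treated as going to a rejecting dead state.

Let each state record the length of the longest suffix of the input read so far that is also a prefix of `ba`. q1 means the last symbol is `b`; q2 means the last 2 symbols are `ba`. Accept only at q2, where the string currently ends in `ba`.
        a   b  
>  q0   q0  q1 
   q1   q2  q1 
 * q2   q0  q1 
(> = start, * = accepting)

start=q0; accept=q2; q0-a->q0; q0-b->q1; q1-a->q2; q1-b->q1; q2-a->q0; q2-b->q1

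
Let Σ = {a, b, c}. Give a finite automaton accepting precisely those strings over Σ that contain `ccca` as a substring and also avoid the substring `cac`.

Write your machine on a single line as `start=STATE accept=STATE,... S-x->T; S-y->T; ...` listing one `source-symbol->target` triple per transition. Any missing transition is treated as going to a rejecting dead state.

Run two small machines in parallel and take their product. One (5 states) tracks whether and how much of `ccca` has been seen; the other (4 states) tracks partial matches of the forbidden pattern `cac`. Each combined state is a pair, one component from each; accept when both components accept.
With 13 states:
          a    b    c  
>  q0     q0   q0   q1 
   q1     q2   q0   q3 
   q2     q0   q0   q4 
   q3     q2   q0   q5 
   q4     q6   q6   q7 
   q5     q8   q0   q5 
   q6     q6   q6   q4 
   q7     q6   q6   q9 
 * q8    q10  q10  q11 
   q9    q11   q6   q9 
 * q10   q10  q10  q12 
   q11   q11  q11  q11 
 * q12    q8  q10  q12 
(> = start, * = accepting)

start=q0; accept=q8,q10,q12; q0-a->q0; q0-b->q0; q0-c->q1; q1-a->q2; q1-b->q0; q1-c->q3; q2-a->q0; q2-b->q0; q2-c->q4; q3-a->q2; q3-b->q0; q3-c->q5; q4-a->q6; q4-b->q6; q4-c->q7; q5-a->q8; q5-b->q0; q5-c->q5; q6-a->q6; q6-b->q6; q6-c->q4; q7-a->q6; q7-b->q6; q7-c->q9; q8-a->q10; q8-b->q10; q8-c->q11; q9-a->q11; q9-b->q6; q9-c->q9; q10-a->q10; q10-b->q10; q10-c->q12; q11-a->q11; q11-b->q11; q11-c->q11; q12-a->q8; q12-b->q10; q12-c->q12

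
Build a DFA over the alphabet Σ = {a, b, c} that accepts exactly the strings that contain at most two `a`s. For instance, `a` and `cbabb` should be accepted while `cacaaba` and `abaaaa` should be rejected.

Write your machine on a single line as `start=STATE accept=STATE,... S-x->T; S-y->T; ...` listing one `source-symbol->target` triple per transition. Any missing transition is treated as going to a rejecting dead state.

Only the number of `a`s matters, and only up to 3. Make a chain s0 → s1 → s2 → s3 advanced by each `a` (with s3 absorbing); every other symbol self-loops. The accepting set is {s0, s1, s2}.
4 states suffice.
        a   b   c  
>* s0   s1  s0  s0 
 * s1   s2  s1  s1 
 * s2   s3  s2  s2 
   s3   s3  s3  s3 
(> = start, * = accepting)

start=s0; accept=s0,s1,s2; s0-a->s1; s0-b->s0; s0-c->s0; s1-a->s2; s1-b->s1; s1-c->s1; s2-a->s3; s2-b->s2; s2-c->s2; s3-a->s3; s3-b->s3; s3-c->s3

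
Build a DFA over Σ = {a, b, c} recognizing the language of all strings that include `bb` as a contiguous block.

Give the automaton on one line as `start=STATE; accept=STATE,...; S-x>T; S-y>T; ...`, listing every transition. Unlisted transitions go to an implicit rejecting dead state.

States S0..S1 record the length of the longest prefix of `bb` that matches the current input suffix. Reaching S2 means `bb` has been seen, and we stay there forever. Accept from S2.
3 states suffice.
        a   b   c  
>  S0   S0  S1  S0 
   S1   S0  S2  S0 
 * S2   S2  S2  S2 
(> = start, * = accepting)

start=S0; accept=S2; S0-a>S0; S0-b>S1; S0-c>S0; S1-a>S0; S1-b>S2; S1-c>S0; S2-a>S2; S2-b>S2; S2-c>S2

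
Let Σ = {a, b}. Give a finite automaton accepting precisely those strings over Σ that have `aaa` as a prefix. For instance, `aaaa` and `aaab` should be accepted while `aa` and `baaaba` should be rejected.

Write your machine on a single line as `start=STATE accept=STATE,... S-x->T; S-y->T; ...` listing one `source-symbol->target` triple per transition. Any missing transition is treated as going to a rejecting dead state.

Walk along `aaa` while the input agrees: from q0 take `a` to q1, and so on. Any deviation drops to the rejecting sink q4. Once q3 is reached the prefix is confirmed and every continuation is accepted.
5 states suffice.
        a   b  
>  q0   q1  q4 
   q1   q2  q4 
   q2   q3  q4 
 * q3   q3  q3 
   q4   q4  q4 
(> = start, * = accepting)

start=q0; accept=q3; q0-a->q1; q0-b->q4; q1-a->q2; q1-b->q4; q2-a->q3; q2-b->q4; q3-a->q3; q3-b->q3; q4-a->q4; q4-b->q4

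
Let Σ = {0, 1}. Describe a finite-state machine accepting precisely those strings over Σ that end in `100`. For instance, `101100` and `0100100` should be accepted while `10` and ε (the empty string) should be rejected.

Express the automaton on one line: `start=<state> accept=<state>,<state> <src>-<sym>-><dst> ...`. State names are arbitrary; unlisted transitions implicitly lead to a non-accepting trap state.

start=A accept=D A-0->A A-1->B B-0->C B-1->B C-0->D C-1->B D-0->A D-1->B

Let each state record the length of the longest suffix of the input read so far that is also a prefix of `100`. B means the last symbol is `1`; C means the last 2 symbols are `10`; D means the last 3 symbols are `100`. Accept only at D, where the string currently ends in `100`.
A 4-state machine:
       0  1 
>  A   A  B 
   B   C  B 
   C   D  B 
 * D   A  B 
(> = start, * = accepting)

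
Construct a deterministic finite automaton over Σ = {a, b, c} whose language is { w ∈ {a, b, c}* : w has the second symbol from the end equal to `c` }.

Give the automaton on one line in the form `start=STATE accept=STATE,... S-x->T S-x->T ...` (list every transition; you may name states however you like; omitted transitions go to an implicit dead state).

A DFA must remember the last 2 symbols (since which symbol is second-to-last isn't known until the input ends). Use one state per possible window of the last ≤2 symbols; accept from those whose window starts with `c`.
          a    b    c  
>  s0     s1   s2   s3 
   s1     s4   s5   s6 
   s2     s7   s8   s9 
   s3    s10  s11  s12 
   s4     s4   s5   s6 
   s5     s7   s8   s9 
   s6    s10  s11  s12 
   s7     s4   s5   s6 
   s8     s7   s8   s9 
   s9    s10  s11  s12 
 * s10    s4   s5   s6 
 * s11    s7   s8   s9 
 * s12   s10  s11  s12 
(> = start, * = accepting)

start=s0 accept=s10,s11,s12 s0-a->s1 s0-b->s2 s0-c->s3 s1-a->s4 s1-b->s5 s1-c->s6 s2-a->s7 s2-b->s8 s2-c->s9 s3-a->s10 s3-b->s11 s3-c->s12 s4-a->s4 s4-b->s5 s4-c->s6 s5-a->s7 s5-b->s8 s5-c->s9 s6-a->s10 s6-b->s11 s6-c->s12 s7-a->s4 s7-b->s5 s7-c->s6 s8-a->s7 s8-b->s8 s8-c->s9 s9-a->s10 s9-b->s11 s9-c->s12 s10-a->s4 s10-b->s5 s10-c->s6 s11-a->s7 s11-b->s8 s11-c->s9 s12-a->s10 s12-b->s11 s12-c->s12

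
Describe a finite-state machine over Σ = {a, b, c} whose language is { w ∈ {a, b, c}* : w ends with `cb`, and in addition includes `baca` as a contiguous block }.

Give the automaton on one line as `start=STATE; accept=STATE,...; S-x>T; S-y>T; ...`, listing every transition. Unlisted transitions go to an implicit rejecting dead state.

Handle the two conditions separately and then intersect. The first has 3 states tracking how much of the suffix `cb` has currently been matched; the second has 5 states tracking whether and how much of `baca` has been seen. A product state is a pair (one from each), accepting exactly when both do. After merging equivalent states the machine shrinks.
A 7-state machine:
        a   b   c  
>  s0   s0  s1  s0 
   s1   s2  s1  s0 
   s2   s0  s1  s3 
   s3   s4  s1  s0 
   s4   s4  s4  s5 
   s5   s4  s6  s5 
 * s6   s4  s4  s5 
(> = start, * = accepting)

start=s0; accept=s6; s0-a>s0; s0-b>s1; s0-c>s0; s1-a>s2; s1-b>s1; s1-c>s0; s2-a>s0; s2-b>s1; s2-c>s3; s3-a>s4; s3-b>s1; s3-c>s0; s4-a>s4; s4-b>s4; s4-c>s5; s5-a>s4; s5-b>s6; s5-c>s5; s6-a>s4; s6-b>s4; s6-c>s5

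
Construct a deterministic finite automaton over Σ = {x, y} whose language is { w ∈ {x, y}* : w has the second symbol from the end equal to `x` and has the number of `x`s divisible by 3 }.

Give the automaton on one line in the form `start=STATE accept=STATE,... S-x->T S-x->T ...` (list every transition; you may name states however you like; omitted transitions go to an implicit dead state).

Build one automaton per condition and run them in lockstep. One (7 states) tracks the last 2 symbols read; the other (3 states) tracks the count of `x`s modulo 3. Each combined state is a pair, one component from each; accept when both components accept. Minimizing collapses redundant product states.
        x   y  
>  q0   q1  q0 
   q1   q2  q1 
   q2   q3  q4 
 * q3   q1  q5 
   q4   q6  q4 
 * q5   q1  q0 
   q6   q1  q5 
(> = start, * = accepting)

start=q0 accept=q3,q5 q0-x->q1 q0-y->q0 q1-x->q2 q1-y->q1 q2-x->q3 q2-y->q4 q3-x->q1 q3-y->q5 q4-x->q6 q4-y->q4 q5-x->q1 q5-y->q0 q6-x->q1 q6-y->q5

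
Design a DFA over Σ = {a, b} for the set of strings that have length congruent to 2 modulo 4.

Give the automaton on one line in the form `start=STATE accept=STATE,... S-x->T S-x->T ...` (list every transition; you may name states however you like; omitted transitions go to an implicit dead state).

Count input length modulo 4: every symbol advances one step around the cycle S0 → S1 → S2 → S3 → S0. Accept at S2.
A 4-state machine:
        a   b  
>  S0   S1  S1 
   S1   S2  S2 
 * S2   S3  S3 
   S3   S0  S0 
(> = start, * = accepting)

start=S0 accept=S2 S0-a->S1 S0-b->S1 S1-a->S2 S1-b->S2 S2-a->S3 S2-b->S3 S3-a->S0 S3-b->S0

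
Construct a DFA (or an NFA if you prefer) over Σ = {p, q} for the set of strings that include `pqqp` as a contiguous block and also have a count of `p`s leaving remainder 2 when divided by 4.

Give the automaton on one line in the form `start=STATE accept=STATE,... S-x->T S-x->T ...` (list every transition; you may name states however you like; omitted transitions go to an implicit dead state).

start=A accept=K A-p->B A-q->A B-p->C B-q->D C-p->E C-q->F D-p->C D-q->G E-p->H E-q->I F-p->E F-q->J G-p->K G-q->L H-p->B H-q->M I-p->H I-q->N J-p->O J-q->P K-p->O K-q->K L-p->C L-q->L M-p->B M-q->Q N-p->R N-q->S O-p->R O-q->O P-p->E P-q->P Q-p->T Q-q->A R-p->T R-q->R S-p->H S-q->S T-p->K T-q->T

Handle the two conditions separately and then intersect. The first has 5 states tracking whether and how much of `pqqp` has been seen; the second has 4 states tracking the count of `p`s modulo 4. A product state is a pair (one from each), accepting exactly when both do.
20 states suffice.
       p  q 
>  A   B  A 
   B   C  D 
   C   E  F 
   D   C  G 
   E   H  I 
   F   E  J 
   G   K  L 
   H   B  M 
   I   H  N 
   J   O  P 
 * K   O  K 
   L   C  L 
   M   B  Q 
   N   R  S 
   O   R  O 
   P   E  P 
   Q   T  A 
   R   T  R 
   S   H  S 
   T   K  T 
(> = start, * = accepting)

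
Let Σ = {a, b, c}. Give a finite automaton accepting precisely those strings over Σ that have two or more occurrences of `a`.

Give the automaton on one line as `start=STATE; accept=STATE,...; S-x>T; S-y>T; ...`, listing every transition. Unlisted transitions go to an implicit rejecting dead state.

Only the number of `a`s matters, and only up to 3. Make a chain S0 → S1 → S2 → S3 advanced by each `a` (with S3 absorbing); every other symbol self-loops. The accepting set is {S2, S3}.
A 4-state machine:
        a   b   c  
>  S0   S1  S0  S0 
   S1   S2  S1  S1 
 * S2   S3  S2  S2 
 * S3   S3  S3  S3 
(> = start, * = accepting)

start=S0; accept=S2,S3; S0-a>S1; S0-b>S0; S0-c>S0; S1-a>S2; S1-b>S1; S1-c>S1; S2-a>S3; S2-b>S2; S2-c>S2; S3-a>S3; S3-b>S3; S3-c>S3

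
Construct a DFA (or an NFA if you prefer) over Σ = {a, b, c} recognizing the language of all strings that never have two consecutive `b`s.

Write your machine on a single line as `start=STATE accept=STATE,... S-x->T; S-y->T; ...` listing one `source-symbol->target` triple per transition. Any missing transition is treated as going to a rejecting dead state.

start=s0; accept=s0,s1; s0-a->s0; s0-b->s1; s0-c->s0; s1-a->s0; s1-b->s2; s1-c->s0; s2-a->s2; s2-b->s2; s2-c->s2

This is the complement of 'contains `bb`'. Use the same substring-matching states — s0 through s2 holding how much of `bb` has just been matched — but flip the accepting set: everything except the trap s2 accepts.
3 states suffice.
        a   b   c  
>* s0   s0  s1  s0 
 * s1   s0  s2  s0 
   s2   s2  s2  s2 
(> = start, * = accepting)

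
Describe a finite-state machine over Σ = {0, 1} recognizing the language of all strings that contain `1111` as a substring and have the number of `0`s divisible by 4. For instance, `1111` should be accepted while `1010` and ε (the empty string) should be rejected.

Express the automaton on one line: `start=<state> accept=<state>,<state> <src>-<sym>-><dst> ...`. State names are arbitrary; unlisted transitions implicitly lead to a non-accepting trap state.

Run two small machines in parallel and take their product. One (5 states) tracks whether and how much of `1111` has been seen; the other (4 states) tracks the count of `0`s modulo 4. Each combined state is a pair, one component from each; accept when both components accept.
A 20-state machine:
       0  1 
>  A   B  C 
   B   D  E 
   C   B  F 
   D   G  H 
   E   D  I 
   F   B  J 
   G   A  K 
   H   G  L 
   I   D  M 
   J   B  N 
   K   A  O 
   L   G  P 
   M   D  Q 
 * N   Q  N 
   O   A  R 
   P   G  S 
   Q   S  Q 
   R   A  T 
   S   T  S 
   T   N  T 
(> = start, * = accepting)

start=A accept=N A-0->B A-1->C B-0->D B-1->E C-0->B C-1->F D-0->G D-1->H E-0->D E-1->I F-0->B F-1->J G-0->A G-1->K H-0->G H-1->L I-0->D I-1->M J-0->B J-1->N K-0->A K-1->O L-0->G L-1->P M-0->D M-1->Q N-0->Q N-1->N O-0->A O-1->R P-0->G P-1->S Q-0->S Q-1->Q R-0->A R-1->T S-0->T S-1->S T-0->N T-1->T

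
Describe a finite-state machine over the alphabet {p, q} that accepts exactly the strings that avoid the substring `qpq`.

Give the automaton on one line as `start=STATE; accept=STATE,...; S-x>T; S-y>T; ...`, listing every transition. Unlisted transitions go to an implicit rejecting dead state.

start=s0; accept=s0,s1,s2; s0-p>s0; s0-q>s1; s1-p>s2; s1-q>s1; s2-p>s0; s2-q>s3; s3-p>s3; s3-q>s3

This is the complement of 'contains `qpq`'. Use the same substring-matching states — s0 through s3 holding how much of `qpq` has just been matched — but flip the accepting set: everything except the trap s3 accepts.
        p   q  
>* s0   s0  s1 
 * s1   s2  s1 
 * s2   s0  s3 
   s3   s3  s3 
(> = start, * = accepting)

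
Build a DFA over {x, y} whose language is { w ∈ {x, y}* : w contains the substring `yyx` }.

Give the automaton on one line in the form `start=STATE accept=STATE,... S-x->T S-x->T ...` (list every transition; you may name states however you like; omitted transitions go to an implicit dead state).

start=q0 accept=q3 q0-x->q0 q0-y->q1 q1-x->q0 q1-y->q2 q2-x->q3 q2-y->q2 q3-x->q3 q3-y->q3

Track how much of `yyx` has been matched so far: state q0 is no progress, q3 is the absorbing accept state reached once `yyx` has occurred. Intermediate states record partial matches; on a mismatch, fall back to the longest reusable overlap.
With 4 states:
        x   y  
>  q0   q0  q1 
   q1   q0  q2 
   q2   q3  q2 
 * q3   q3  q3 
(> = start, * = accepting)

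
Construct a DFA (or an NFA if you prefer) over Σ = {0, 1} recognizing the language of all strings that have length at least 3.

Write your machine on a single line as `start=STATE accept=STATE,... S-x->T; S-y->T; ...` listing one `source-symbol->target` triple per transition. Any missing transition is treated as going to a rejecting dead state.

start=s0; accept=s3,s4; s0-0->s1; s0-1->s1; s1-0->s2; s1-1->s2; s2-0->s3; s2-1->s3; s3-0->s4; s3-1->s4; s4-0->s4; s4-1->s4

We only need to distinguish lengths 0, 1, …, 3, and '>3'. Chain s0 → s1 → s2 → s3 → s4 on every symbol, with s4 looping. Accepting states: {s3, s4}.
A 5-state machine:
        0   1  
>  s0   s1  s1 
   s1   s2  s2 
   s2   s3  s3 
 * s3   s4  s4 
 * s4   s4  s4 
(> = start, * = accepting)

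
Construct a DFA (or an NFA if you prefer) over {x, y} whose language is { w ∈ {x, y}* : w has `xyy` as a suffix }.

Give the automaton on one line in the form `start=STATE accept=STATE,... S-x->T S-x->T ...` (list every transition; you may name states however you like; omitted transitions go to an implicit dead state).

start=q0 accept=q3 q0-x->q1 q0-y->q0 q1-x->q1 q1-y->q2 q2-x->q1 q2-y->q3 q3-x->q1 q3-y->q0

Let each state record the length of the longest suffix of the input read so far that is also a prefix of `xyy`. q1 means the last symbol is `x`; q2 means the last 2 symbols are `xy`; q3 means the last 3 symbols are `xyy`. Accept only at q3, where the string currently ends in `xyy`.
        x   y  
>  q0   q1  q0 
   q1   q1  q2 
   q2   q1  q3 
 * q3   q1  q0 
(> = start, * = accepting)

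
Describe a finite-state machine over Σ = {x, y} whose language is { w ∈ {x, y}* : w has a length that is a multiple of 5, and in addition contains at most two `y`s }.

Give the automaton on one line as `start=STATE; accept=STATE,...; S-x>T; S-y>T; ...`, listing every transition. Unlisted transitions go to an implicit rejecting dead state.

Build one automaton per condition and run them in lockstep. One (5 states) tracks the input length modulo 5; the other (4 states) tracks the count of `y`s, saturating at 3. Each combined state is a pair, one component from each; accept when both components accept. After merging equivalent states the machine shrinks.
With 16 states:
          x    y  
>* S0     S1   S2 
   S1     S3   S4 
   S2     S4   S5 
   S3     S6   S7 
   S4     S7   S8 
   S5     S8   S9 
   S6    S10  S11 
   S7    S11  S12 
   S8    S12   S9 
   S9     S9   S9 
   S10    S0  S13 
   S11   S13  S14 
   S12   S14   S9 
 * S13    S2  S15 
 * S14   S15   S9 
   S15    S5   S9 
(> = start, * = accepting)

start=S0; accept=S0,S13,S14; S0-x>S1; S0-y>S2; S1-x>S3; S1-y>S4; S2-x>S4; S2-y>S5; S3-x>S6; S3-y>S7; S4-x>S7; S4-y>S8; S5-x>S8; S5-y>S9; S6-x>S10; S6-y>S11; S7-x>S11; S7-y>S12; S8-x>S12; S8-y>S9; S9-x>S9; S9-y>S9; S10-x>S0; S10-y>S13; S11-x>S13; S11-y>S14; S12-x>S14; S12-y>S9; S13-x>S2; S13-y>S15; S14-x>S15; S14-y>S9; S15-x>S5; S15-y>S9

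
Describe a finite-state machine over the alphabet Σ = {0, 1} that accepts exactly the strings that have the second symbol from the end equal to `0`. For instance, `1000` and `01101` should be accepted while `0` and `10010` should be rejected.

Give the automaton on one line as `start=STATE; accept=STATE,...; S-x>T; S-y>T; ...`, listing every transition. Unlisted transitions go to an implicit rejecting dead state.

Because acceptance depends on a position counted from the end, the machine has to buffer the most recent 2 symbols. Make each state the string of the last up-to-2 symbols read; on input `x` shift the window left and append `x`. Accept when the buffered window has length 2 and begins with `0`.
With 7 states:
        0   1  
>  q0   q1  q2 
   q1   q3  q4 
   q2   q5  q6 
 * q3   q3  q4 
 * q4   q5  q6 
   q5   q3  q4 
   q6   q5  q6 
(> = start, * = accepting)

start=q0; accept=q3,q4; q0-0>q1; q0-1>q2; q1-0>q3; q1-1>q4; q2-0>q5; q2-1>q6; q3-0>q3; q3-1>q4; q4-0>q5; q4-1>q6; q5-0>q3; q5-1>q4; q6-0>q5; q6-1>q6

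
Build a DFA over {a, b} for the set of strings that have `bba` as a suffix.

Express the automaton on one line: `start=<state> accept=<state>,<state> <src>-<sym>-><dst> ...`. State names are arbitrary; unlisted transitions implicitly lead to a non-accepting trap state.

start=S0 accept=S3 S0-a->S0 S0-b->S1 S1-a->S0 S1-b->S2 S2-a->S3 S2-b->S2 S3-a->S0 S3-b->S1

Remember how much of `bba` the current input suffix matches. State S0 means no match yet; S1 means the last symbol is `b`; S2 means the last 2 symbols are `bb`; S3 means the last 3 symbols are `bba`. Only S3 accepts. On a mismatch, fall back to the longest proper suffix that is still a prefix of `bba`.
        a   b  
>  S0   S0  S1 
   S1   S0  S2 
   S2   S3  S2 
 * S3   S0  S1 
(> = start, * = accepting)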